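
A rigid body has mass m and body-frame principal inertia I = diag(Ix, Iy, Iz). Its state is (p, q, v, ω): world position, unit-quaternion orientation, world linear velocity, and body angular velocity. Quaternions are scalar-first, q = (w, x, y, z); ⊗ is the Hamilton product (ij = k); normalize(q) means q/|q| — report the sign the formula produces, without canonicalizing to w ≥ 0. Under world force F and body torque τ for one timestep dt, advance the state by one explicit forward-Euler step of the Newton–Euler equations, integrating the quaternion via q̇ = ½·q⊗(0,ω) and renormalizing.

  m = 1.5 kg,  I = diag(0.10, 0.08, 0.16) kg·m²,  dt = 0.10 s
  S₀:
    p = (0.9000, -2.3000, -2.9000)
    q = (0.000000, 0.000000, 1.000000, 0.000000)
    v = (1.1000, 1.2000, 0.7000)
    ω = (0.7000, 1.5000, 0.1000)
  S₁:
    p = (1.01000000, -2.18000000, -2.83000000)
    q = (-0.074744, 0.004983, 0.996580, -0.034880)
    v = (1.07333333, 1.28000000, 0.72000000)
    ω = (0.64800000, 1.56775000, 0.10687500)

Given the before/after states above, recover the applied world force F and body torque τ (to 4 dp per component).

F = (-0.4000, 1.2000, 0.3000)
τ = (-0.0400, 0.0500, -0.0100)

velocity change Δv = (-0.02666667, 0.08000000, 0.02000000)
applied force F = (-0.4000, 1.2000, 0.3000)
ω₁ − ω₀ = (-0.05200000, 0.06775000, 0.00687500)
gyro term ω₀×Iω₀ = (0.0120, -0.0042, -0.0210)
applied torque τ = (-0.0400, 0.0500, -0.0100)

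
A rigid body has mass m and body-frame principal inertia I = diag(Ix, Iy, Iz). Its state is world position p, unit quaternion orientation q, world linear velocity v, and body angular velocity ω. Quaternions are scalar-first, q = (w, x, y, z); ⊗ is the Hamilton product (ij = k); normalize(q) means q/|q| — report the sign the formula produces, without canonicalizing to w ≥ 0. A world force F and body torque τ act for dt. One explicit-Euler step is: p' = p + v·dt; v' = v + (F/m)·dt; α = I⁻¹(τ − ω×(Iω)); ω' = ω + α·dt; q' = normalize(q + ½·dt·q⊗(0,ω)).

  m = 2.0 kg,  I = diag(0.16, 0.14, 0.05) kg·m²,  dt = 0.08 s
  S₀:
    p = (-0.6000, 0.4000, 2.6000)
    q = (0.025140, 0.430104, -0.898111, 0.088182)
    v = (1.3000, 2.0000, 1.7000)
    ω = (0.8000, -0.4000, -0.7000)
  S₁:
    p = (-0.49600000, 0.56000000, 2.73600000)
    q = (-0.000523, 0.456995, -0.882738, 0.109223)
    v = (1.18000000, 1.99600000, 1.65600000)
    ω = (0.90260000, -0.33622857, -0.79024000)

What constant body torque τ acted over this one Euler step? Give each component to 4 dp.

rate change Δω = (0.10260000, 0.06377143, -0.09024000)
ω₀×(Iω₀) = (-0.0252, -0.0616, 0.0064)
applied torque τ = (0.1800, 0.0500, -0.0500)

τ = (0.1800, 0.0500, -0.0500)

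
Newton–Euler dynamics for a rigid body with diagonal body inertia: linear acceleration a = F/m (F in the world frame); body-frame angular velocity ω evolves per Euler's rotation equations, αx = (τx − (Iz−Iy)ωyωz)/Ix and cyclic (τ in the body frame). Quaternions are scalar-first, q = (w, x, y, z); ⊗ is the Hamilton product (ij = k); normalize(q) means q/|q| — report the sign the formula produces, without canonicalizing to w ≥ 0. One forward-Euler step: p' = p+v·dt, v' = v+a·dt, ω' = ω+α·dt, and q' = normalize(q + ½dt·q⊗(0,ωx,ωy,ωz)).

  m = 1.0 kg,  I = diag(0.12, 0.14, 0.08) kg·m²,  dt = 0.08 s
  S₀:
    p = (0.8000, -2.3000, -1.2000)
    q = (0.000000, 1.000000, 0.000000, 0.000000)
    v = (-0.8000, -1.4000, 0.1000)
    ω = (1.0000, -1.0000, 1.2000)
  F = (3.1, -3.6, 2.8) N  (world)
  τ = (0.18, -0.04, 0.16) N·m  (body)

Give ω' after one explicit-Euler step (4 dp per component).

ω' = (1.0720, -1.0503, 1.3800)

ω×(Iω) gyroscopic = (0.0720, 0.0480, -0.0200)
(τ − ω×Iω)/I = (0.9000, -0.6286, 2.2500)
new body rate ω' = (1.0720, -1.0503, 1.3800)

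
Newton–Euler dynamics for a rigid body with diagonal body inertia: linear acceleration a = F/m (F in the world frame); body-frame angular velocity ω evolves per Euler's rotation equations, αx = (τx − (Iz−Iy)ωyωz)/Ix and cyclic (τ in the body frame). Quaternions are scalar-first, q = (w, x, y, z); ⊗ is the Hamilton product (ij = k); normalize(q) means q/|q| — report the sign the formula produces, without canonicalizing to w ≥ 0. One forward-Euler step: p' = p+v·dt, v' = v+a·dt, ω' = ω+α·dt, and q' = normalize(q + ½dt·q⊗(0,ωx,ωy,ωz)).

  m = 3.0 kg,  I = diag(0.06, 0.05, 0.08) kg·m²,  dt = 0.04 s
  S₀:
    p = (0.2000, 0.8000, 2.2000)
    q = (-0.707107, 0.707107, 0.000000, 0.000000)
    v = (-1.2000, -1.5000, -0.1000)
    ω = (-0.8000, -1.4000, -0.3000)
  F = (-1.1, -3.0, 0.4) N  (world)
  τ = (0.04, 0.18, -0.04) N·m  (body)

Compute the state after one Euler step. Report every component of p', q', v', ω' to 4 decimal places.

p' = (0.1520, 0.7400, 2.1960)
q' = (-0.6954, 0.7180, 0.0240, -0.0155)
v' = (-1.2147, -1.5400, -0.0947)
ω' = (-0.7817, -1.2522, -0.3144)

a = (-0.3667, -1.0000, 0.1333)
new position p' = (0.1520, 0.7400, 2.1960)
v' = v + a·dt = (-1.2147, -1.5400, -0.0947)
precession coupling ω×(Iω) = (0.0126, -0.0048, -0.0112)
α = I⁻¹(τ − ω×Iω) = (0.4567, 3.6960, -0.3600)
ω + α·dt = (-0.7817, -1.2522, -0.3144)
Hamilton product q⊗(0,ω) = (0.5656856, 0.5656856, 1.2020819, -0.7778177)
q + ½dt·q⊗(0,ω), renormalized = (-0.6954, 0.7180, 0.0240, -0.0155)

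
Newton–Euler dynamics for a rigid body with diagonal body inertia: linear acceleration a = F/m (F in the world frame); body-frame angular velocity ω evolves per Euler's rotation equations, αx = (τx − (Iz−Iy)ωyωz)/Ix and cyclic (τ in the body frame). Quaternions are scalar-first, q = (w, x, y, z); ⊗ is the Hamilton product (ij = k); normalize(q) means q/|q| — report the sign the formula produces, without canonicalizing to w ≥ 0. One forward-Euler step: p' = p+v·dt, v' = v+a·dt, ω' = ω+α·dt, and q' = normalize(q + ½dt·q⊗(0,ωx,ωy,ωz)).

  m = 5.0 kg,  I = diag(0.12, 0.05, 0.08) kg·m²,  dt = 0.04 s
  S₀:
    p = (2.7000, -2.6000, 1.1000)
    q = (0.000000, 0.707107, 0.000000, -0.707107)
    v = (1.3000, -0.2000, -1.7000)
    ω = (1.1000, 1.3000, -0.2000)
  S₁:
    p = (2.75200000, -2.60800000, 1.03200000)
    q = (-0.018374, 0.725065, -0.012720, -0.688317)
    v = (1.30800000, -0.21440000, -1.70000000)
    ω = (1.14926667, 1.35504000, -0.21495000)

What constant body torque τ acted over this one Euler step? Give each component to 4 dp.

τ = (0.1400, 0.0600, -0.1300)

Δω = ω₁−ω₀ = (0.04926667, 0.05504000, -0.01495000)
applied torque τ = (0.1400, 0.0600, -0.1300)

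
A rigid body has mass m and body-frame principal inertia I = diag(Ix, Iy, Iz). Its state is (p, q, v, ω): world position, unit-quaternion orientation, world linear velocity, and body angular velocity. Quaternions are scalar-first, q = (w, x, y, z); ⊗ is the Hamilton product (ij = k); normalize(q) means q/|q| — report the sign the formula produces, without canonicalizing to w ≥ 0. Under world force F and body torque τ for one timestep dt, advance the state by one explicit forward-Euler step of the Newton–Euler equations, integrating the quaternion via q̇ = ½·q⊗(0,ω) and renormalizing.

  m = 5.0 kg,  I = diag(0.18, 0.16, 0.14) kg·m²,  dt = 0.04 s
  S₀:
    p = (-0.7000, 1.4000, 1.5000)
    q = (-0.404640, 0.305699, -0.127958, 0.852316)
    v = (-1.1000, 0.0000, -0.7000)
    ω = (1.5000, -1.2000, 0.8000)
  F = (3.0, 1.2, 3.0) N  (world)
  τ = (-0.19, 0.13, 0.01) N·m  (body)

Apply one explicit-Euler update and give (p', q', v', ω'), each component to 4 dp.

p' = (-0.7440, 1.4000, 1.4720)
q' = (-0.4301, 0.3117, -0.0975, 0.8416)
v' = (-1.0760, 0.0096, -0.6760)
ω' = (1.4535, -1.1795, 0.7926)

gyro term ω×Iω = (0.0192, 0.0480, 0.0360)
α = I⁻¹(τ − ω×Iω) = (-1.1622, 0.5125, -0.1857)
ω + α·dt = (1.4535, -1.1795, 0.7926)
q⊗(0,ω) = (-1.2939509, 0.3134528, 1.5194828, -0.4986138)
q + ½dt·q⊗(0,ω), renormalized = (-0.4301, 0.3117, -0.0975, 0.8416)
a = F/m = (0.6000, 0.2400, 0.6000)
new position p' = (-0.7440, 1.4000, 1.4720)
v + (F/m)dt = (-1.0760, 0.0096, -0.6760)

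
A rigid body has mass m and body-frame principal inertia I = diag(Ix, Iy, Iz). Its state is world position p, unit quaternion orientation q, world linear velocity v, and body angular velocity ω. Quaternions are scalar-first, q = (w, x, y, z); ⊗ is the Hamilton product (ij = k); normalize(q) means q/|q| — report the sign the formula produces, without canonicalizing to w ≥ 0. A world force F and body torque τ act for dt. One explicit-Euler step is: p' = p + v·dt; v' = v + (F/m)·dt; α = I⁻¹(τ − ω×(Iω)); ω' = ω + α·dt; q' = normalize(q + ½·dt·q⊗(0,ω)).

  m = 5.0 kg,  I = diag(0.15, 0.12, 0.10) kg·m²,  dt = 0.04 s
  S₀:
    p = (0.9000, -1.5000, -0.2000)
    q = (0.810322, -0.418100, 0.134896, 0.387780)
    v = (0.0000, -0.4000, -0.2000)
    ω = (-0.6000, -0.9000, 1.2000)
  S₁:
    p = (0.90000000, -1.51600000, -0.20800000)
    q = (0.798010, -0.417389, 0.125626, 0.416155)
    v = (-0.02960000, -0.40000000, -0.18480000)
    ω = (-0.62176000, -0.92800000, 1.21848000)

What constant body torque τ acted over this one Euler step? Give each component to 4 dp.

τ = (-0.0600, -0.1200, 0.0300)

rate change Δω = (-0.02176000, -0.02800000, 0.01848000)
applied torque τ = (-0.0600, -0.1200, 0.0300)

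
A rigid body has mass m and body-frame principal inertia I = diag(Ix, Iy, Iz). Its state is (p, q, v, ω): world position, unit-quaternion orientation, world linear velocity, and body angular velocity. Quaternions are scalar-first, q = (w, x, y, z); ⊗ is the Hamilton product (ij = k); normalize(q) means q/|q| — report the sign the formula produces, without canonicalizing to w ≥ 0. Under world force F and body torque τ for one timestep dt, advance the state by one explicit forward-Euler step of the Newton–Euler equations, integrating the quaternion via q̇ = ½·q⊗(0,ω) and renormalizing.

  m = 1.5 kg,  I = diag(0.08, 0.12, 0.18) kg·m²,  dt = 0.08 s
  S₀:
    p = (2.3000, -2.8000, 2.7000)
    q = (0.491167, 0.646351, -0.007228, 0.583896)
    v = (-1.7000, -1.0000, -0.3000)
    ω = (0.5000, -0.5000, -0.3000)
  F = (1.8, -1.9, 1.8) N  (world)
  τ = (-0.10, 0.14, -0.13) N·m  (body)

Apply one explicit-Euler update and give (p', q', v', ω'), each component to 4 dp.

ω×(Iω) gyroscopic = (0.0090, 0.0150, -0.0100)
angular accel α = (-1.3625, 1.0417, -0.6667)
ω' = ω + α·dt = (0.3910, -0.4167, -0.3533)
2q̇ = q⊗(0,ω) = (-0.1516207, 0.5396999, 0.2402698, -0.4669116)
q + ½dt·q⊗(0,ω), renormalized = (0.4849, 0.6676, 0.0024, 0.5650)
p + v·dt = (2.1640, -2.8800, 2.6760)
new velocity v' = (-1.6040, -1.1013, -0.2040)

p' = (2.1640, -2.8800, 2.6760)
q' = (0.4849, 0.6676, 0.0024, 0.5650)
v' = (-1.6040, -1.1013, -0.2040)
ω' = (0.3910, -0.4167, -0.3533)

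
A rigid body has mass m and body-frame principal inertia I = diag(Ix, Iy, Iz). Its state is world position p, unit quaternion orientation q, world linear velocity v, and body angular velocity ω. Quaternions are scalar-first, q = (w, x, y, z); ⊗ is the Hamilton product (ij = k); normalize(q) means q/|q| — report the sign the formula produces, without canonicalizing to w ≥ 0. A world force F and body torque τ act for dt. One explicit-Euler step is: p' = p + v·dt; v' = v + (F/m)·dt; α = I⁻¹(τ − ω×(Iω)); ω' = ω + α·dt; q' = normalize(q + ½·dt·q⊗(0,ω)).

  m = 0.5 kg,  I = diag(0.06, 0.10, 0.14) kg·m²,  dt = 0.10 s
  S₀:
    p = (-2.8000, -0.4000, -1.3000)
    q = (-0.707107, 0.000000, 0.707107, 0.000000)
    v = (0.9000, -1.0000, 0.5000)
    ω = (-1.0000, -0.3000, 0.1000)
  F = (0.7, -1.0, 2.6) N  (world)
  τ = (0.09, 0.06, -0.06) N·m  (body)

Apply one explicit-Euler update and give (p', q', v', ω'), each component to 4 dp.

p' = (-2.7100, -0.5000, -1.2500)
q' = (-0.6955, 0.0388, 0.7167, 0.0318)
v' = (1.0400, -1.2000, 1.0200)
ω' = (-0.8480, -0.2480, 0.0486)

gyro term ω×Iω = (-0.0012, 0.0080, 0.0120)
α = I⁻¹(τ − ω×Iω) = (1.5200, 0.5200, -0.5143)
ω' = ω + α·dt = (-0.8480, -0.2480, 0.0486)
Hamilton product q⊗(0,ω) = (0.2121321, 0.7778177, 0.2121321, 0.6363963)
updated quaternion q' = (-0.6955, 0.0388, 0.7167, 0.0318)
p + v·dt = (-2.7100, -0.5000, -1.2500)
v' = v + a·dt = (1.0400, -1.2000, 1.0200)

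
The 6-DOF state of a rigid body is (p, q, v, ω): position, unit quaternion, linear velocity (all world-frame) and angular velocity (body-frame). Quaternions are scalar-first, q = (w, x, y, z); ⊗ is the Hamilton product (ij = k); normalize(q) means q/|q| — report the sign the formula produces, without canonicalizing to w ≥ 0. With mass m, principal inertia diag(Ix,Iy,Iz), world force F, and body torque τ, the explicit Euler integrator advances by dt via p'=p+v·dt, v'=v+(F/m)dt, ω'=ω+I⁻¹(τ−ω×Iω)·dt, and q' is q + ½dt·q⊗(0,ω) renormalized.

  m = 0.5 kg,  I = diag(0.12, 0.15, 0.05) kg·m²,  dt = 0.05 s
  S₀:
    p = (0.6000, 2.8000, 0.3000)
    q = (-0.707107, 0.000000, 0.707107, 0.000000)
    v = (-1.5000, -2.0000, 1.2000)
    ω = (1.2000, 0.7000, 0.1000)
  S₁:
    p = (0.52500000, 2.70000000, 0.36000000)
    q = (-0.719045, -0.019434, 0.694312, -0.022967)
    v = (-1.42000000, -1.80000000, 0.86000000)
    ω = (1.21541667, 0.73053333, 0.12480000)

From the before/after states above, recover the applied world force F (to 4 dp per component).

F = (0.8000, 2.0000, -3.4000)

velocity change Δv = (0.08000000, 0.20000000, -0.34000000)
m·(v₁−v₀)/dt = (0.8000, 2.0000, -3.4000)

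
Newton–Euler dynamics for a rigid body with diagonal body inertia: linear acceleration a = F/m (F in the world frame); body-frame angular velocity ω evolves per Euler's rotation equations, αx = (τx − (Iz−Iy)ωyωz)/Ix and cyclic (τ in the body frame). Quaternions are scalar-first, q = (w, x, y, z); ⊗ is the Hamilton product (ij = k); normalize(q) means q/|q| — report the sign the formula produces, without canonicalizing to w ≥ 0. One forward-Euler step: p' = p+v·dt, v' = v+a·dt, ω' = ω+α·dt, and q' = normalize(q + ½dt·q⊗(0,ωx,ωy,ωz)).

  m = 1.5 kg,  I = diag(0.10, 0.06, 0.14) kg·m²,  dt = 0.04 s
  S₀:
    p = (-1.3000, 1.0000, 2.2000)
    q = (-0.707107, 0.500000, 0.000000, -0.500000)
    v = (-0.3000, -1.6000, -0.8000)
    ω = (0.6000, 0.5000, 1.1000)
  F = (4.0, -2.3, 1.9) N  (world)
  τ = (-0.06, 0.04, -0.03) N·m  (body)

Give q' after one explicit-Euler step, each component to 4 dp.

q⊗(0,ω) = (0.2500000, -0.1742642, -1.2035535, -0.5278177)
q' = normalize(q + ½dt·q⊗(0,ω)) = (-0.7019, 0.4963, -0.0241, -0.5104)

q' = (-0.7019, 0.4963, -0.0241, -0.5104)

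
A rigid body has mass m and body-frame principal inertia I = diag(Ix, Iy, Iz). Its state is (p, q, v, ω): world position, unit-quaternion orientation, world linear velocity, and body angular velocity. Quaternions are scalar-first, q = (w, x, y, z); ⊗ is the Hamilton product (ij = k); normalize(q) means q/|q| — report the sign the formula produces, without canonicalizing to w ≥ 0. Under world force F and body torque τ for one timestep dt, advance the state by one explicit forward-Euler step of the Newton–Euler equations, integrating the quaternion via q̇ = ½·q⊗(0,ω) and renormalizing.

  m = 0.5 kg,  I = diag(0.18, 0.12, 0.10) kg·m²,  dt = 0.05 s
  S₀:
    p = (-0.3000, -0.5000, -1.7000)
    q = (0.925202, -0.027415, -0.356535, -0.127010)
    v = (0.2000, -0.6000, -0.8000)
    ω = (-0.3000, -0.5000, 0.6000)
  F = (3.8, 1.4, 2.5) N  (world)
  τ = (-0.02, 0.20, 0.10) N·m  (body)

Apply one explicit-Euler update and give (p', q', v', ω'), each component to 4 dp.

a = F/m = (7.6000, 2.8000, 5.0000)
p' = p + v·dt = (-0.2900, -0.5300, -1.7400)
v + (F/m)dt = (0.5800, -0.4600, -0.5500)
ω×(Iω) gyroscopic = (0.0060, -0.0144, -0.0090)
(τ − ω×Iω)/I = (-0.1444, 1.7867, 1.0900)
ω + α·dt = (-0.3072, -0.4107, 0.6545)
Hamilton product q⊗(0,ω) = (-0.1102860, -0.5549866, -0.4080490, 0.4618682)
updated quaternion q' = (0.9222, -0.0413, -0.3667, -0.1154)

p' = (-0.2900, -0.5300, -1.7400)
q' = (0.9222, -0.0413, -0.3667, -0.1154)
v' = (0.5800, -0.4600, -0.5500)
ω' = (-0.3072, -0.4107, 0.6545)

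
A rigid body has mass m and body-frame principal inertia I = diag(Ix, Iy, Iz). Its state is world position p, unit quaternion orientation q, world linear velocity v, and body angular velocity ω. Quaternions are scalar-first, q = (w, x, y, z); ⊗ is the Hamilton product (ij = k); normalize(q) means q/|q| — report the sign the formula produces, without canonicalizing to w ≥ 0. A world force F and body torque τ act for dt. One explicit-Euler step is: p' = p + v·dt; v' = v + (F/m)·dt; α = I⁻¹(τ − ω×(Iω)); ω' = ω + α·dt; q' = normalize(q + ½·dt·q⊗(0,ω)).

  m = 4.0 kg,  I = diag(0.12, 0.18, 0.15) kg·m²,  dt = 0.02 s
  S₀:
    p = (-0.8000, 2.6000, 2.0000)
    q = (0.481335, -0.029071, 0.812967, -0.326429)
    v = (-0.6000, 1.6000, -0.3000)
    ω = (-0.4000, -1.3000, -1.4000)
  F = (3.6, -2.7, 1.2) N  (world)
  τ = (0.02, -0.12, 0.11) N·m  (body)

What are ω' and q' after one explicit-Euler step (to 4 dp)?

ω' = (-0.3876, -1.3115, -1.3895)
q' = (0.4871, -0.0466, 0.8075, -0.3295)

gyro term ω×Iω = (-0.0546, -0.0168, 0.0312)
α = I⁻¹(τ − ω×Iω) = (0.6217, -0.5733, 0.5253)
ω + α·dt = (-0.3876, -1.3115, -1.3895)
2q̇ = q⊗(0,ω) = (0.5882281, -1.7550455, -0.5358633, -0.3108899)
q' = normalize(q + ½dt·q⊗(0,ω)) = (0.4871, -0.0466, 0.8075, -0.3295)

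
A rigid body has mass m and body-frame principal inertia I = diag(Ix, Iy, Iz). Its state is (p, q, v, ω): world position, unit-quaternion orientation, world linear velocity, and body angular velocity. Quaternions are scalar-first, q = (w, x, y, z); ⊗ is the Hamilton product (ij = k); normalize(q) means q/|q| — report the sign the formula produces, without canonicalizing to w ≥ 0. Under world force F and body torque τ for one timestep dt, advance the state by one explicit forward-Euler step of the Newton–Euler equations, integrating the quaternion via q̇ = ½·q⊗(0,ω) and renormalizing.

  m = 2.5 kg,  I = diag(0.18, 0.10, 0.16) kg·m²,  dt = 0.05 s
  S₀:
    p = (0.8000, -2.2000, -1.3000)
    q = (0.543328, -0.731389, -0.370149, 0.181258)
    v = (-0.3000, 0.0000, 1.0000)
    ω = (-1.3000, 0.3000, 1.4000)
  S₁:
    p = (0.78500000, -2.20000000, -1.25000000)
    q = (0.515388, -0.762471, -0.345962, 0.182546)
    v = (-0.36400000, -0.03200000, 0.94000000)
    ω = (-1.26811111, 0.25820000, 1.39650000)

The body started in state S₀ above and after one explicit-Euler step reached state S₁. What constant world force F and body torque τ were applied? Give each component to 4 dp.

F = (-3.2000, -1.6000, -3.0000)
τ = (0.1400, -0.1200, 0.0200)

Δv = v₁−v₀ = (-0.06400000, -0.03200000, -0.06000000)
F = m·Δv/dt = (-3.2000, -1.6000, -3.0000)
Δω = ω₁−ω₀ = (0.03188889, -0.04180000, -0.00350000)
ω₀×(Iω₀) = (0.0252, -0.0364, 0.0312)
applied torque τ = (0.1400, -0.1200, 0.0200)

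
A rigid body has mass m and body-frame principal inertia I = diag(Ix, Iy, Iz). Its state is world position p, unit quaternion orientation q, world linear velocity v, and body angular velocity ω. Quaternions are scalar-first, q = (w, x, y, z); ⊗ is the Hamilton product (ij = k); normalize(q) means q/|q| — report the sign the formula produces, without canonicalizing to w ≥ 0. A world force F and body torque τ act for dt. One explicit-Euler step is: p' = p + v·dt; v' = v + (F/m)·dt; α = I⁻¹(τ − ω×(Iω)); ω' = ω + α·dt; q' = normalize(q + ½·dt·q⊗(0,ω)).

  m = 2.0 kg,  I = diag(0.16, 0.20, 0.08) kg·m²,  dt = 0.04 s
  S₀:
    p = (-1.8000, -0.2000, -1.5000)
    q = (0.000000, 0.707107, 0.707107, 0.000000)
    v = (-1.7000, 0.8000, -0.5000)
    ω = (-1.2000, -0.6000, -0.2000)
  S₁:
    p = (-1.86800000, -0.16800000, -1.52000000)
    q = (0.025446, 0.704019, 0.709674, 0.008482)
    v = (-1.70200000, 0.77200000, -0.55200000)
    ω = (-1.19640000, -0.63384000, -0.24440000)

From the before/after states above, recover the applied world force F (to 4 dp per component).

F = (-0.1000, -1.4000, -2.6000)

Δv = v₁−v₀ = (-0.00200000, -0.02800000, -0.05200000)
applied force F = (-0.1000, -1.4000, -2.6000)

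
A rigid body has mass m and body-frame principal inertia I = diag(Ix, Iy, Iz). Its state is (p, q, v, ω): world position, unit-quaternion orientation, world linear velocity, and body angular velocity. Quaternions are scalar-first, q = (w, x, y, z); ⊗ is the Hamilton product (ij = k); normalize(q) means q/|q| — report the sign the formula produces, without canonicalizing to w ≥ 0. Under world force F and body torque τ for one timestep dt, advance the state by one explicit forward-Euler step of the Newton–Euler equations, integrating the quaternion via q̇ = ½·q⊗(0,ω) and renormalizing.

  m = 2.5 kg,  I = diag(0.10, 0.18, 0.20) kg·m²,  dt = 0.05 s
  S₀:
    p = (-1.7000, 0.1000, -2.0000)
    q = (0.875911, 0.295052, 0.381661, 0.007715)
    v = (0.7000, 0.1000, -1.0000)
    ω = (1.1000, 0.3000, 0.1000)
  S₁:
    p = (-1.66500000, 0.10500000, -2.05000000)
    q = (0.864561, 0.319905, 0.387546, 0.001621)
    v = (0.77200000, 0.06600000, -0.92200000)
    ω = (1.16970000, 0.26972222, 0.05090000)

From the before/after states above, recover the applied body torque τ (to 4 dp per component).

ω₁ − ω₀ = (0.06970000, -0.03027778, -0.04910000)
ω₀×(Iω₀) = (0.0006, -0.0110, 0.0264)
I·α + gyro = (0.1400, -0.1200, -0.1700)

τ = (0.1400, -0.1200, -0.1700)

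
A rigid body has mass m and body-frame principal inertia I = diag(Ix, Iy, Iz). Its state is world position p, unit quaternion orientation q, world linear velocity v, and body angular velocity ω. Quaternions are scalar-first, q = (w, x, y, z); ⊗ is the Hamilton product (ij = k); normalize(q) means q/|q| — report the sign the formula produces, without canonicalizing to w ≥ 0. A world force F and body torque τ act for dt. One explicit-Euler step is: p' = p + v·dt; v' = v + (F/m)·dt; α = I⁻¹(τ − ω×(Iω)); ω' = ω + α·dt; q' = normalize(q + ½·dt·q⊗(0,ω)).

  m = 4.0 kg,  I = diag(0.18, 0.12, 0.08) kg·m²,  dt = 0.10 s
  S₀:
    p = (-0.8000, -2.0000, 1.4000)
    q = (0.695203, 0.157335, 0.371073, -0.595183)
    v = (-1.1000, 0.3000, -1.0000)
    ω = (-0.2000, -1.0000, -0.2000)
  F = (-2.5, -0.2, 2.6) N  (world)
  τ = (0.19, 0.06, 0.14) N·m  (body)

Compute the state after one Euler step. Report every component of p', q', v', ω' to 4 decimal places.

p' = (-0.9100, -1.9700, 1.3000)
q' = (0.7084, 0.1168, 0.3434, -0.6055)
v' = (-1.1625, 0.2950, -0.9350)
ω' = (-0.0900, -0.9533, -0.0100)

a = (-0.6250, -0.0500, 0.6500)
new position p' = (-0.9100, -1.9700, 1.3000)
v + (F/m)dt = (-1.1625, 0.2950, -0.9350)
(τ − ω×Iω)/I = (1.1000, 0.4667, 1.9000)
ω + α·dt = (-0.0900, -0.9533, -0.0100)
Hamilton product q⊗(0,ω) = (0.2835034, -0.8084382, -0.5446994, -0.2221610)
q' = normalize(q + ½dt·q⊗(0,ω)) = (0.7084, 0.1168, 0.3434, -0.6055)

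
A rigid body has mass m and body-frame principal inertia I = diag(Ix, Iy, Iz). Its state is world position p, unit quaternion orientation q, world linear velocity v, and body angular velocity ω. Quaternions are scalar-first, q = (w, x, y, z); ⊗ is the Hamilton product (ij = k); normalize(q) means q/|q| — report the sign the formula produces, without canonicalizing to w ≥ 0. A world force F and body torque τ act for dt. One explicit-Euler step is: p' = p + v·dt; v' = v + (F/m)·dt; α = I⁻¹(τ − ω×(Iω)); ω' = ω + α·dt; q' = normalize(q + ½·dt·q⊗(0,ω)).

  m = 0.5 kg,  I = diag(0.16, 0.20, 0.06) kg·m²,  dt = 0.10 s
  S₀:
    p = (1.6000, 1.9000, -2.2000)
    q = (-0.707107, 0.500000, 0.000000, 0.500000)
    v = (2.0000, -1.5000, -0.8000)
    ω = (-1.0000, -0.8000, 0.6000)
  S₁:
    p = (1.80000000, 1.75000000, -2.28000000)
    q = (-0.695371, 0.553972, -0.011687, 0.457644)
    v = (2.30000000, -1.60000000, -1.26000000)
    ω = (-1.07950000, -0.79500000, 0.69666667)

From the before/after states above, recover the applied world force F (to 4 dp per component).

F = (1.5000, -0.5000, -2.3000)

velocity change Δv = (0.30000000, -0.10000000, -0.46000000)
F = m·Δv/dt = (1.5000, -0.5000, -2.3000)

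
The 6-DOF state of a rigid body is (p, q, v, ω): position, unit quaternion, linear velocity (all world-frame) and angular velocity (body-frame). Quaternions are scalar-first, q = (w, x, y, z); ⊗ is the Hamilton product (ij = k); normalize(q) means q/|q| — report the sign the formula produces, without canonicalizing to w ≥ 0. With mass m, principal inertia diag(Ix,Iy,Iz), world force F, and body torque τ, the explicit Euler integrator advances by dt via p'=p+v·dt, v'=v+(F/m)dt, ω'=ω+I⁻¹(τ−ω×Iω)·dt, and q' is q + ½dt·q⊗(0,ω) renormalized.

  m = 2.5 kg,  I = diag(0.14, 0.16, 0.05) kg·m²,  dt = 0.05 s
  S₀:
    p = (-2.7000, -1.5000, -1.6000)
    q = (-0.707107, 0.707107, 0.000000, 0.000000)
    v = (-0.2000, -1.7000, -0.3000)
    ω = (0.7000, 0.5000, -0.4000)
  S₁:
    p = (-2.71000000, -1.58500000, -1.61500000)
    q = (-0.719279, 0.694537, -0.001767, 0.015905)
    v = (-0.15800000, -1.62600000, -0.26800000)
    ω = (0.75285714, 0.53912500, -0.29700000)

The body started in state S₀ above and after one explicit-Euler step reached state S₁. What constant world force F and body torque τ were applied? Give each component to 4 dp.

F = (2.1000, 3.7000, 1.6000)
τ = (0.1700, 0.1000, 0.1100)

Δω = ω₁−ω₀ = (0.05285714, 0.03912500, 0.10300000)
τ = I·(Δω/dt) + ω₀×(Iω₀) = (0.1700, 0.1000, 0.1100)
v₁ − v₀ = (0.04200000, 0.07400000, 0.03200000)
F = m·Δv/dt = (2.1000, 3.7000, 1.6000)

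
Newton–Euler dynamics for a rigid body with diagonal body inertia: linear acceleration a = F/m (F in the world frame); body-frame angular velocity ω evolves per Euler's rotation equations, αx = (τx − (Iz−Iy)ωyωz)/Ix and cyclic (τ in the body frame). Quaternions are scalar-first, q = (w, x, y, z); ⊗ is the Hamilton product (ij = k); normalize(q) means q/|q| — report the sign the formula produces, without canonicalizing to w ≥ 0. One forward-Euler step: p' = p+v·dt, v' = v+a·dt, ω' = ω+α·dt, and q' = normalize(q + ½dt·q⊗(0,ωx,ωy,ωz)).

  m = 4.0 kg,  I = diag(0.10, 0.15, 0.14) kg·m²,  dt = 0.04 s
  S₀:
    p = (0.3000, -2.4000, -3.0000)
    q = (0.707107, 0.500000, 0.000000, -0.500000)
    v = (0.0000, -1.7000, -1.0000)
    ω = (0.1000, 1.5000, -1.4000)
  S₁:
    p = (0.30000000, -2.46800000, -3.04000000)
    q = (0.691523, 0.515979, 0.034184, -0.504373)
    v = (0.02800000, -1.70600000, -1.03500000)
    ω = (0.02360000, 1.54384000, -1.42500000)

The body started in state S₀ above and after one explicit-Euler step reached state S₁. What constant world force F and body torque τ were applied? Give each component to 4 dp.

velocity change Δv = (0.02800000, -0.00600000, -0.03500000)
m·(v₁−v₀)/dt = (2.8000, -0.6000, -3.5000)
rate change Δω = (-0.07640000, 0.04384000, -0.02500000)
gyro term ω₀×Iω₀ = (0.0210, 0.0056, 0.0075)
τ = I·(Δω/dt) + ω₀×(Iω₀) = (-0.1700, 0.1700, -0.0800)

F = (2.8000, -0.6000, -3.5000)
τ = (-0.1700, 0.1700, -0.0800)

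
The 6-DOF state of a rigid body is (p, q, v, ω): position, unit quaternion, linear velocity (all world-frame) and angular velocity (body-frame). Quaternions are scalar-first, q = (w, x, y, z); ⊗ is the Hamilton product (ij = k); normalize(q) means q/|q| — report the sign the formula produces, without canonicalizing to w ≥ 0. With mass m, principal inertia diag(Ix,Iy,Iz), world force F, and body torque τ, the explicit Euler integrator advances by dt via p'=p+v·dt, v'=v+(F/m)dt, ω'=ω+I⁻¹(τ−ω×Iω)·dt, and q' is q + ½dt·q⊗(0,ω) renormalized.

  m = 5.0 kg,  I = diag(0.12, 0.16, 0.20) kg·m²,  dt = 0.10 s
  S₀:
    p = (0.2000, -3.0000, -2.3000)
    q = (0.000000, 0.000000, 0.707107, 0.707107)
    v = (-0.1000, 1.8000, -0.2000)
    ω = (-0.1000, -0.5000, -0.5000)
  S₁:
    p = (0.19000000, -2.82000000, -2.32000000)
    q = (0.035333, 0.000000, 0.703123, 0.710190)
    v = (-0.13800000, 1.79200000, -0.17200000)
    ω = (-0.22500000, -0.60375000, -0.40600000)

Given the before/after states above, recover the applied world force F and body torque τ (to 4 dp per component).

F = (-1.9000, -0.4000, 1.4000)
τ = (-0.1400, -0.1700, 0.1900)

v₁ − v₀ = (-0.03800000, -0.00800000, 0.02800000)
applied force F = (-1.9000, -0.4000, 1.4000)
rate change Δω = (-0.12500000, -0.10375000, 0.09400000)
ω₀×(Iω₀) = (0.0100, -0.0040, 0.0020)
τ = I·(Δω/dt) + ω₀×(Iω₀) = (-0.1400, -0.1700, 0.1900)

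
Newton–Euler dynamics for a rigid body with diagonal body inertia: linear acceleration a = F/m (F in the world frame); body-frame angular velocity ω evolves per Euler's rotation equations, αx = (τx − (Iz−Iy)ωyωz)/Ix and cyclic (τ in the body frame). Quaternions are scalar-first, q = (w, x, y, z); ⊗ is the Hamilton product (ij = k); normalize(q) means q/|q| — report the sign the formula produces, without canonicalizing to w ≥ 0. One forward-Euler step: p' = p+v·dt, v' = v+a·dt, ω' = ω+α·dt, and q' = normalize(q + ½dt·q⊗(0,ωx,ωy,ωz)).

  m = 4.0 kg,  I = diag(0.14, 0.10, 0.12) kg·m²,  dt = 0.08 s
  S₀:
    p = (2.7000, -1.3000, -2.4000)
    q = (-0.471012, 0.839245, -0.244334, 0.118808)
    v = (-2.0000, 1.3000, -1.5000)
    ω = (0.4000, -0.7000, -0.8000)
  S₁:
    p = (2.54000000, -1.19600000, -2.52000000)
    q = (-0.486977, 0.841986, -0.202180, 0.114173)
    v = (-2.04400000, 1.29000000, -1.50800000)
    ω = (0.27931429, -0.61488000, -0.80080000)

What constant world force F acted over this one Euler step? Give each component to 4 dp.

F = (-2.2000, -0.5000, -0.4000)

v₁ − v₀ = (-0.04400000, -0.01000000, -0.00800000)
applied force F = (-2.2000, -0.5000, -0.4000)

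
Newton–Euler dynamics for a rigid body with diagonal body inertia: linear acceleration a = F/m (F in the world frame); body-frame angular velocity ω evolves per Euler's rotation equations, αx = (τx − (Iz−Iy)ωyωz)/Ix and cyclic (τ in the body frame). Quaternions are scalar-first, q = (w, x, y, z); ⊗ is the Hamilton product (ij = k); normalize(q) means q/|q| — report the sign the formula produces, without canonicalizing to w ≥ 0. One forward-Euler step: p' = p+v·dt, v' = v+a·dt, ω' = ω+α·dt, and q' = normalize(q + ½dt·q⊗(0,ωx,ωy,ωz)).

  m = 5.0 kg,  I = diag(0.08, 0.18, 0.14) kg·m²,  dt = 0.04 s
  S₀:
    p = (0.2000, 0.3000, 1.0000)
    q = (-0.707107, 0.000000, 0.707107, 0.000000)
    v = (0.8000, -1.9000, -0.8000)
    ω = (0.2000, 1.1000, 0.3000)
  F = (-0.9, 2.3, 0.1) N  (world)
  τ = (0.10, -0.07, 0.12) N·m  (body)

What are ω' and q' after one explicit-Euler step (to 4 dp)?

ω' = (0.2566, 1.0852, 0.3280)
q' = (-0.7225, 0.0014, 0.6914, -0.0071)

α = I⁻¹(τ − ω×Iω) = (1.4150, -0.3689, 0.7000)
ω + α·dt = (0.2566, 1.0852, 0.3280)
Hamilton product q⊗(0,ω) = (-0.7778177, 0.0707107, -0.7778177, -0.3535535)
updated quaternion q' = (-0.7225, 0.0014, 0.6914, -0.0071)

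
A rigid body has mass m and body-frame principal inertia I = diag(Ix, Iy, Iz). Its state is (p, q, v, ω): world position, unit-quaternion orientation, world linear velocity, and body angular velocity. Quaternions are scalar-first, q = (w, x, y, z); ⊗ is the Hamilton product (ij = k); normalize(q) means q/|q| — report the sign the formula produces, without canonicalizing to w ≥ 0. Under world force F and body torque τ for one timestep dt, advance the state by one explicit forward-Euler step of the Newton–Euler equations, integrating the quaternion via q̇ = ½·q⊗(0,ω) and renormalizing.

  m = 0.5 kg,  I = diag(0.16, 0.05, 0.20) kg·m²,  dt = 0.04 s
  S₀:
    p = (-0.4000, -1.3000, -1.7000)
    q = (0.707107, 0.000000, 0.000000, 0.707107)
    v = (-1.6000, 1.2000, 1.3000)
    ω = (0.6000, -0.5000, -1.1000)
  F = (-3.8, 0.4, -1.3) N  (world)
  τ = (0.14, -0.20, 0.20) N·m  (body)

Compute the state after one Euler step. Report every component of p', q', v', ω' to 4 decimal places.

p' = (-0.4640, -1.2520, -1.6480)
q' = (0.7224, 0.0156, 0.0014, 0.6913)
v' = (-1.9040, 1.2320, 1.1960)
ω' = (0.6144, -0.6811, -1.0666)

p' = p + v·dt = (-0.4640, -1.2520, -1.6480)
v' = v + a·dt = (-1.9040, 1.2320, 1.1960)
ω×(Iω) gyroscopic = (0.0825, 0.0264, 0.0330)
α = I⁻¹(τ − ω×Iω) = (0.3594, -4.5280, 0.8350)
ω + α·dt = (0.6144, -0.6811, -1.0666)
2q̇ = q⊗(0,ω) = (0.7778177, 0.7778177, 0.0707107, -0.7778177)
q + ½dt·q⊗(0,ω), renormalized = (0.7224, 0.0156, 0.0014, 0.6913)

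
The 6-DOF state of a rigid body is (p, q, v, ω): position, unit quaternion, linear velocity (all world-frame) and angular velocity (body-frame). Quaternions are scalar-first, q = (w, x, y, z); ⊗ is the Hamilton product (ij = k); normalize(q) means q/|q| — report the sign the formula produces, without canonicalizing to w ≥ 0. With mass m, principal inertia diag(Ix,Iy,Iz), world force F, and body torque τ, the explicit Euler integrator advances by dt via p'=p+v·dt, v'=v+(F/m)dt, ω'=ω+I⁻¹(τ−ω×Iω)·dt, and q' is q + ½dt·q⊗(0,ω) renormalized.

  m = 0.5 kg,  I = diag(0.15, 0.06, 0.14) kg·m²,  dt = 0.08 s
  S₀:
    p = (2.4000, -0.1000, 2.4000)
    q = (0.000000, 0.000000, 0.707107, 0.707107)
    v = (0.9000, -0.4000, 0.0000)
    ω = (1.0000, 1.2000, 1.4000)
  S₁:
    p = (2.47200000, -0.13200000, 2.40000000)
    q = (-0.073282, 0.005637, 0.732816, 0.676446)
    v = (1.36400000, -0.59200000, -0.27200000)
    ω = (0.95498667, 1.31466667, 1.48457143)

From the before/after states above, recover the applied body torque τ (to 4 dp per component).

τ = (0.0500, 0.1000, 0.0400)

Δω = ω₁−ω₀ = (-0.04501333, 0.11466667, 0.08457143)
precession coupling = (0.1344, 0.0140, -0.1080)
I·α + gyro = (0.0500, 0.1000, 0.0400)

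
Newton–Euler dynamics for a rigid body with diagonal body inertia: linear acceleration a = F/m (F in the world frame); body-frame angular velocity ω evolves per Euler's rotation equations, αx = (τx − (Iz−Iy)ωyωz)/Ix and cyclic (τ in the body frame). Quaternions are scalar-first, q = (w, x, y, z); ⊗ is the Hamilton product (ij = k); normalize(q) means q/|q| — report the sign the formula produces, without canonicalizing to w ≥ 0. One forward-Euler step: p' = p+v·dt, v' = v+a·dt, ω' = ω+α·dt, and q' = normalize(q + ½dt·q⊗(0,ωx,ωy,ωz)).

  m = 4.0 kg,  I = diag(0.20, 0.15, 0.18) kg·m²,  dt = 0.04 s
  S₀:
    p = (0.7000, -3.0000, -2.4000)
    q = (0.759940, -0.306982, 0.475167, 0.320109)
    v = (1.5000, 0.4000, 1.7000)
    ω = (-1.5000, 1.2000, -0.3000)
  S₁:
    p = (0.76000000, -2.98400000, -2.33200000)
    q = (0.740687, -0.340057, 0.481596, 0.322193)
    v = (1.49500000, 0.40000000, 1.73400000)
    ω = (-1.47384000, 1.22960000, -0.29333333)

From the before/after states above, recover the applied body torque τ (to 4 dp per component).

τ = (0.1200, 0.1200, 0.1200)

ω₁ − ω₀ = (0.02616000, 0.02960000, 0.00666667)
τ = I·(Δω/dt) + ω₀×(Iω₀) = (0.1200, 0.1200, 0.1200)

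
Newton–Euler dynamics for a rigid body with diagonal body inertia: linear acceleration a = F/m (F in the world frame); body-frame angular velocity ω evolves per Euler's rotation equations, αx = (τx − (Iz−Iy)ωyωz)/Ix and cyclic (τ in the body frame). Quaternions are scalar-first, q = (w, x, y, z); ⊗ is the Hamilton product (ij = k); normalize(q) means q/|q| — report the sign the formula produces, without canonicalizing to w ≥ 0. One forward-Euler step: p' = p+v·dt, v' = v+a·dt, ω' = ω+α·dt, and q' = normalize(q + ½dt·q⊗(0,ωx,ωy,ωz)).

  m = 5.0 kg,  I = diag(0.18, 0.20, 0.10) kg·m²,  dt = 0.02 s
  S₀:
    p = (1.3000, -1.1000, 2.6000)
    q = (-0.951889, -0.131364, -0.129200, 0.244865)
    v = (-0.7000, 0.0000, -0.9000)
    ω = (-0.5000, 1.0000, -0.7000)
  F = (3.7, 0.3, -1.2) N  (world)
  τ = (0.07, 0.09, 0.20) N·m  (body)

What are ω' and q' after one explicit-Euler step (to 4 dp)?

ω' = (-0.5000, 1.0062, -0.6580)
q' = (-0.9495, -0.1281, -0.1409, 0.2495)

ω×(Iω) gyroscopic = (0.0700, 0.0280, -0.0100)
angular accel α = (0.0000, 0.3100, 2.1000)
ω' = ω + α·dt = (-0.5000, 1.0062, -0.6580)
q⊗(0,ω) = (0.2349235, 0.3215195, -1.1662763, 0.4703583)
q' = normalize(q + ½dt·q⊗(0,ω)) = (-0.9495, -0.1281, -0.1409, 0.2495)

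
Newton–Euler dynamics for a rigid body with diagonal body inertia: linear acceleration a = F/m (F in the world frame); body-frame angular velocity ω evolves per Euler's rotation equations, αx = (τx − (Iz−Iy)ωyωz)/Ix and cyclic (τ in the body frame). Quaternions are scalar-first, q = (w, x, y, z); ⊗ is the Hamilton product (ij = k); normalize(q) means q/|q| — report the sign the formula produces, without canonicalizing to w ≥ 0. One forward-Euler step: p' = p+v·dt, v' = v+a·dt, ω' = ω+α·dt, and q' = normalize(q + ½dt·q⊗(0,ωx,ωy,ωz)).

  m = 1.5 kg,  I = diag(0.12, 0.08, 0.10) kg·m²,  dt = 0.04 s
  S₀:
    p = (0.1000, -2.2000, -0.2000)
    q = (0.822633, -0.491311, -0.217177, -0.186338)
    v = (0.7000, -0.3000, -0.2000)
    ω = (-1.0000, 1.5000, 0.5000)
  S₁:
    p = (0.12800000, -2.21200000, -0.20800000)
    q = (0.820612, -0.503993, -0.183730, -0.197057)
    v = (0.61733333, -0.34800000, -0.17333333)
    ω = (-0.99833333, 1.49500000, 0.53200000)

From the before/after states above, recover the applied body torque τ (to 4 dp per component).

ω₁ − ω₀ = (0.00166667, -0.00500000, 0.03200000)
applied torque τ = (0.0200, -0.0200, 0.1400)

τ = (0.0200, -0.0200, 0.1400)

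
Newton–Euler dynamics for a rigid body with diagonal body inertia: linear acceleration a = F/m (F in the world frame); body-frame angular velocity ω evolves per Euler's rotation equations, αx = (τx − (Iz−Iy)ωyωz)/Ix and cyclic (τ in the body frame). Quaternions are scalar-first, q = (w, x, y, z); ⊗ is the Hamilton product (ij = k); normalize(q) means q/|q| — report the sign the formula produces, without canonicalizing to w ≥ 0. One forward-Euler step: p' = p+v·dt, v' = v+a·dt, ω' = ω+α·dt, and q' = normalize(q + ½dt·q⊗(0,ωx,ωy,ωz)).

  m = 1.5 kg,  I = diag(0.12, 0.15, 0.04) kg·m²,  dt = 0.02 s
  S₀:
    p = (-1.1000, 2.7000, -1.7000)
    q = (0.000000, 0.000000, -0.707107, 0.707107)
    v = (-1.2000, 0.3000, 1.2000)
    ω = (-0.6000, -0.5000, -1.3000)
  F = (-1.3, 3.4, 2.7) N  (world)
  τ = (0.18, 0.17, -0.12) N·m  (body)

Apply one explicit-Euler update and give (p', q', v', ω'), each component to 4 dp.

p' = p + v·dt = (-1.1240, 2.7060, -1.6760)
v' = v + a·dt = (-1.2173, 0.3453, 1.2360)
precession coupling ω×(Iω) = (-0.0715, 0.0624, 0.0090)
α = I⁻¹(τ − ω×Iω) = (2.0958, 0.7173, -3.2250)
new body rate ω' = (-0.5581, -0.4857, -1.3645)
2q̇ = q⊗(0,ω) = (0.5656856, 1.2727926, -0.4242642, -0.4242642)
q' = normalize(q + ½dt·q⊗(0,ω)) = (0.0057, 0.0127, -0.7113, 0.7028)

p' = (-1.1240, 2.7060, -1.6760)
q' = (0.0057, 0.0127, -0.7113, 0.7028)
v' = (-1.2173, 0.3453, 1.2360)
ω' = (-0.5581, -0.4857, -1.3645)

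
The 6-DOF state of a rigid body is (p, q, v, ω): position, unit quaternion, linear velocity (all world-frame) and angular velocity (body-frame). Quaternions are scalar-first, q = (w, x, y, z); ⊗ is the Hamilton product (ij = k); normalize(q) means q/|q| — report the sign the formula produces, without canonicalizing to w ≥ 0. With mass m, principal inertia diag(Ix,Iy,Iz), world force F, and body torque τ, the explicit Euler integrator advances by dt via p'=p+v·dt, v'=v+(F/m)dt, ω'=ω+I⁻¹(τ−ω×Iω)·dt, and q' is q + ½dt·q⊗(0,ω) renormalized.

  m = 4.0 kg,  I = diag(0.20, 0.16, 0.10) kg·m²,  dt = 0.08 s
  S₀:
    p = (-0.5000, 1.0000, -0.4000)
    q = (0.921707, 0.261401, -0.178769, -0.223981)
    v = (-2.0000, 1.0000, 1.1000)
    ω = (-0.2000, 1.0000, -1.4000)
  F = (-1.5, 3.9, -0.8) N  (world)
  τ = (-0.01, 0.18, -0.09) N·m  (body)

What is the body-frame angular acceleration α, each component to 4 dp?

precession coupling ω×(Iω) = (0.0840, 0.0280, 0.0080)
α = I⁻¹(τ − ω×Iω) = (-0.4700, 0.9500, -0.9800)

α = (-0.4700, 0.9500, -0.9800)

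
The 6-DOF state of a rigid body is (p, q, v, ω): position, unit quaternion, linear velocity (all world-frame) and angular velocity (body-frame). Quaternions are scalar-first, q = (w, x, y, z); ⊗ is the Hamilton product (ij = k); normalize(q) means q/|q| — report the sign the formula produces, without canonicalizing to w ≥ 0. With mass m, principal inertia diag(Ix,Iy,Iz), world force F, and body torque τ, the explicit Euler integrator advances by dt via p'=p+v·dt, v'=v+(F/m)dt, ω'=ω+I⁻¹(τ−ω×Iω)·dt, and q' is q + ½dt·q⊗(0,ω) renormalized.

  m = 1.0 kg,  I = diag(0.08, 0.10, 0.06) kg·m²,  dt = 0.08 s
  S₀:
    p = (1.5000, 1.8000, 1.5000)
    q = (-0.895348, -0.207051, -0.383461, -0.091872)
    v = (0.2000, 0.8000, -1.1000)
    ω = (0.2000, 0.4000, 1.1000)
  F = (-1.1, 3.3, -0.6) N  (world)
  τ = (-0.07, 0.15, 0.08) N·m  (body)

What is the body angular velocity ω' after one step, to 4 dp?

angular accel α = (-0.6550, 1.4560, 1.3067)
ω' = ω + α·dt = (0.1476, 0.5165, 1.2045)

ω' = (0.1476, 0.5165, 1.2045)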